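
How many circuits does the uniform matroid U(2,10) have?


In U(2,10), circuits are the (3)-element subsets.
Any set of 3 elements is dependent, and removing any one element gives
an independent set of size 2, so it is a minimal dependent set.
Number of circuits = (10 choose 3) = 120.

120


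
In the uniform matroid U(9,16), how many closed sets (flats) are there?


Flats of U(9,16): every subset of size < 9 is a flat, plus E itself.
Count = (16 choose 0) + (16 choose 1) + (16 choose 2) + (16 choose 3) + (16 choose 4) + (16 choose 5) + (16 choose 6) + (16 choose 7) + (16 choose 8) + 1
     = 1 + 16 + 120 + 560 + 1820 + 4368 + 8008 + 11440 + 12870 + 1
     = 39204.

39204


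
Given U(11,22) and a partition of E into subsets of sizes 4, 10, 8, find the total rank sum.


r(Ai) = min(|Ai|, 11) for each part.
Sum = min(4,11) + min(10,11) + min(8,11)
    = 4 + 10 + 8
    = 22.

22


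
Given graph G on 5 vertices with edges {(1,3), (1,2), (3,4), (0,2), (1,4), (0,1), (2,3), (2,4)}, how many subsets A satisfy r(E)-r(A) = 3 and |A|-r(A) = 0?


R(x,y) = sum over A in 2^E of x^(r(E)-r(A)) * y^(|A|-r(A)).
G has 5 vertices, 8 edges. r(E) = 4.
Enumerate all 2^8 = 256 subsets.
Count subsets with r(E)-r(A)=3 and |A|-r(A)=0: 8.

8


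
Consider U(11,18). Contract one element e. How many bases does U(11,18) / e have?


Contracting e from U(11,18) gives U(10,17).
Bases of U(10,17) = C(17,10) = 19448.

19448


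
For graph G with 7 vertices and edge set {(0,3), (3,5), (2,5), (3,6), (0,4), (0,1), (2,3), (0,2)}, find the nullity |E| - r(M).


Cycle rank (nullity) = |E| - r(M) = |E| - (|V| - c).
|E| = 8, |V| = 7, c = 1.
Nullity = 8 - (7 - 1) = 8 - 6 = 2.

2


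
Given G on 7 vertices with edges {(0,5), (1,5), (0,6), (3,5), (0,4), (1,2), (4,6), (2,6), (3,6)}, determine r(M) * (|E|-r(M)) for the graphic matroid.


r(M) = |V| - c = 7 - 1 = 6.
nullity = |E| - r(M) = 9 - 6 = 3.
Product = 6 * 3 = 18.

18


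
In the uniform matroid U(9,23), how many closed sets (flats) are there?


Flats of U(9,23): every subset of size < 9 is a flat, plus E itself.
Count = C(23,0) + C(23,1) + C(23,2) + C(23,3) + C(23,4) + C(23,5) + C(23,6) + C(23,7) + C(23,8) + 1
     = 1 + 23 + 253 + 1771 + 8855 + 33649 + 100947 + 245157 + 490314 + 1
     = 880971.

880971


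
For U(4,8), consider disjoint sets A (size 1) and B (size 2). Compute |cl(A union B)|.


|A union B| = 1 + 2 = 3 (disjoint).
In U(4,8), cl(S) = S if |S| < 4, else cl(S) = E.
Since 3 < 4, cl(A union B) = A union B.
|cl(A union B)| = 3.

3


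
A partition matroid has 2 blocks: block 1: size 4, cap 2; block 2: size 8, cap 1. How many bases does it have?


A basis picks exactly ci elements from block i.
Number of bases = product of C(|Si|, ci).
= C(4,2) * C(8,1)
= 6 * 8
= 48.

48


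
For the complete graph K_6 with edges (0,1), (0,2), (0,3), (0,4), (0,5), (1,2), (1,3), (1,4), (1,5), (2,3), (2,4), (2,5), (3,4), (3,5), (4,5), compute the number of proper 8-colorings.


P(K_6, k) = k(k-1)(k-2)...(k-5).
P(8) = (8) * (7) * (6) * (5) * (4) * (3) = 20160.

20160


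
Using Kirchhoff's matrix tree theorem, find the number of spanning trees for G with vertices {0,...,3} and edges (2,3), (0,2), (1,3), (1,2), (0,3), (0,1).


By Kirchhoff's matrix tree theorem, the number of spanning trees equals
the determinant of any cofactor of the Laplacian matrix L.
G has 4 vertices and 6 edges.
Computing the (3 x 3) cofactor determinant gives 16.

16


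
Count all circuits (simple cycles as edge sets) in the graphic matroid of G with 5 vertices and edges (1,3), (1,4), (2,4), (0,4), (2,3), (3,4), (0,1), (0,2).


A circuit in a graphic matroid = edge set of a simple cycle.
G has 5 vertices and 8 edges.
Enumerating all minimal edge subsets forming cycles...
Total circuits found: 13.

13


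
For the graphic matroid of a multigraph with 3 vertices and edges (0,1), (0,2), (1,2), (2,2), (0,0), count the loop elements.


In a graphic matroid, a loop is a self-loop edge (u,u) with rank 0.
Examining all 5 edges for self-loops...
Self-loops found: (2,2), (0,0)
Number of loops = 2.

2


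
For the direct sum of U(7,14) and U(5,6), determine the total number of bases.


Bases of a direct sum M1 + M2: |B| = |B(M1)| * |B(M2)|.
|B(U(7,14))| = C(14,7) = 3432.
|B(U(5,6))| = C(6,5) = 6.
Total bases = 3432 * 6 = 20592.

20592


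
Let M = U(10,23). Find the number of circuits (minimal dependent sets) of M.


In U(10,23), circuits are the (11)-element subsets.
Any set of 11 elements is dependent, and removing any one element gives
an independent set of size 10, so it is a minimal dependent set.
Number of circuits = C(23,11) = 23! / (11! * 12!) = 1352078.

1352078


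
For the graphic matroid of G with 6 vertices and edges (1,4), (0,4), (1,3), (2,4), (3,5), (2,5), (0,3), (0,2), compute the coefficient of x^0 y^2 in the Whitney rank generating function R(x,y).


R(x,y) = sum over A in 2^E of x^(r(E)-r(A)) * y^(|A|-r(A)).
G has 6 vertices, 8 edges. r(E) = 5.
Enumerate all 2^8 = 256 subsets.
Count subsets with r(E)-r(A)=0 and |A|-r(A)=2: 8.

8


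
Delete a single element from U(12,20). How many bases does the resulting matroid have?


Deleting e from U(12,20) gives U(12,19) since n > r.
Bases of U(12,19) = (19 choose 12) = 50388.

50388


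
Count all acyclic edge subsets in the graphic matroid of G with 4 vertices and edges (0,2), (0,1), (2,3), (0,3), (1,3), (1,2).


An independent set in a graphic matroid is an acyclic edge subset.
G has 4 vertices and 6 edges.
Enumerate all 2^6 = 64 subsets, checking for acyclicity.
Total independent sets = 38.

38


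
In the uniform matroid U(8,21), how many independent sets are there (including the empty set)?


Independent sets of U(8,21) are all subsets of size <= 8.
Count = C(21,0) + C(21,1) + C(21,2) + C(21,3) + C(21,4) + C(21,5) + C(21,6) + C(21,7) + C(21,8)
     = 1 + 21 + 210 + 1330 + 5985 + 20349 + 54264 + 116280 + 203490
     = 401930.

401930


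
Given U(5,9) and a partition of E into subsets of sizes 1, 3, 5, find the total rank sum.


r(Ai) = min(|Ai|, 5) for each part.
Sum = min(1,5) + min(3,5) + min(5,5)
    = 1 + 3 + 5
    = 9.

9


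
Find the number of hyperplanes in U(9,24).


Hyperplanes of U(9,24) are flats of rank 8.
In a uniform matroid, these are exactly the (8)-element subsets.
Count = (24 choose 8) = 735471.

735471


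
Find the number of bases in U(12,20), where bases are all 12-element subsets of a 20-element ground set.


Bases of U(12,20) are all 12-element subsets of the 20-element ground set.
Number of bases = C(20,12).
C(20,12) = 20! / (12! * 8!) = 125970.

125970


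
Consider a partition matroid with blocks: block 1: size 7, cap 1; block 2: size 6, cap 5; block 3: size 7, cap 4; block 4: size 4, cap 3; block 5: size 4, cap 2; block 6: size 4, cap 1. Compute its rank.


Rank of a partition matroid = sum of min(|Si|, ci) for each block.
= min(7,1) + min(6,5) + min(7,4) + min(4,3) + min(4,2) + min(4,1)
= 1 + 5 + 4 + 3 + 2 + 1
= 16.

16


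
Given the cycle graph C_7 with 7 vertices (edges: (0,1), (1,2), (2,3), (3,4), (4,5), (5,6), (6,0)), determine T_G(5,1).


T(C_7; x,y) = x + x^2 + ... + x^(6) + y.
T(5,1) = 5^1 + 5^2 + 5^3 + 5^4 + 5^5 + 5^6 + 1
= 5 + 25 + 125 + 625 + 3125 + 15625 + 1
= 19531.

19531


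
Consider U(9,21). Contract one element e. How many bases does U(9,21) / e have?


Contracting e from U(9,21) gives U(8,20).
Bases of U(8,20) = C(20,8) = 20! / (8! * 12!) = 125970.

125970


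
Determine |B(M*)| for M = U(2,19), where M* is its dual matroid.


The dual of U(r,n) is U(n-r, n) = U(17,19).
Bases of U(17,19) are all (17)-element subsets.
|B(M*)| = C(19,17) = 19! / (17! * 2!) = 171.

171


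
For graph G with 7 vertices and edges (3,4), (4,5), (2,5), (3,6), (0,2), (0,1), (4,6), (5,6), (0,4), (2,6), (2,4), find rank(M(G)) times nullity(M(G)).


r(M) = |V| - c = 7 - 1 = 6.
nullity = |E| - r(M) = 11 - 6 = 5.
Product = 6 * 5 = 30.

30


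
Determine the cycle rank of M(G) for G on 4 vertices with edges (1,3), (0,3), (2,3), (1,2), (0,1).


Cycle rank (nullity) = |E| - r(M) = |E| - (|V| - c).
|E| = 5, |V| = 4, c = 1.
Nullity = 5 - (4 - 1) = 5 - 3 = 2.

2


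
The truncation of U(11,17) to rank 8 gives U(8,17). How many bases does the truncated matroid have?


Truncating U(11,17) to rank 8 gives U(8,17).
Bases of U(8,17) are all 8-element subsets of 17 elements.
Number of bases = (17 choose 8) = 24310.

24310


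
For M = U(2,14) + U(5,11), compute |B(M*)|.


(M1+M2)* = M1* + M2*.
M1* = U(12,14), bases: C(14,12) = 91.
M2* = U(6,11), bases: C(11,6) = 462.
|B(M*)| = 91 * 462 = 42042.

42042


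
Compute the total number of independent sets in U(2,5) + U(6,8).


For a direct sum, |I(M1+M2)| = |I(M1)| * |I(M2)|.
|I(U(2,5))| = sum C(5,k) for k=0..2 = 16.
|I(U(6,8))| = sum C(8,k) for k=0..6 = 247.
Total = 16 * 247 = 3952.

3952


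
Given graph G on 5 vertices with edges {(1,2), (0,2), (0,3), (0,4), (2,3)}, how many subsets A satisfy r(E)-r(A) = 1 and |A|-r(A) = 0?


R(x,y) = sum over A in 2^E of x^(r(E)-r(A)) * y^(|A|-r(A)).
G has 5 vertices, 5 edges. r(E) = 4.
Enumerate all 2^5 = 32 subsets.
Count subsets with r(E)-r(A)=1 and |A|-r(A)=0: 9.

9


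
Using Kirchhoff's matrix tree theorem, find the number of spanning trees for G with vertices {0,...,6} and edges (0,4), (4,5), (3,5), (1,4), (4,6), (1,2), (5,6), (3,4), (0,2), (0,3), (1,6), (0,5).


By Kirchhoff's matrix tree theorem, the number of spanning trees equals
the determinant of any cofactor of the Laplacian matrix L.
G has 7 vertices and 12 edges.
Computing the (6 x 6) cofactor determinant gives 313.

313


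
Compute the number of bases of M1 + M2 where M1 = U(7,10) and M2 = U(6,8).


Bases of a direct sum M1 + M2: |B| = |B(M1)| * |B(M2)|.
|B(U(7,10))| = C(10,7) = 120.
|B(U(6,8))| = C(8,6) = 28.
Total bases = 120 * 28 = 3360.

3360


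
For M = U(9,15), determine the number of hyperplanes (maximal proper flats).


Hyperplanes of U(9,15) are flats of rank 8.
In a uniform matroid, these are exactly the (8)-element subsets.
Count = C(15,8) = 6435.

6435


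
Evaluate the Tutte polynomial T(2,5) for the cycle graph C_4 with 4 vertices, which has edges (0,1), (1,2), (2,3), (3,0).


T(C_4; x,y) = x + x^2 + ... + x^(3) + y.
T(2,5) = 2^1 + 2^2 + 2^3 + 5
= 2 + 4 + 8 + 5
= 19.

19


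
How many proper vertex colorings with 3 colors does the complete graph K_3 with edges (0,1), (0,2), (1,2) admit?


P(K_3, k) = k(k-1)(k-2)...(k-2).
P(3) = (3) * (2) * (1) = 6.

6


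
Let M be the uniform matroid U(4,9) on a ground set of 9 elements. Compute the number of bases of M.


Bases of U(4,9) are all 4-element subsets of the 9-element ground set.
Number of bases = C(9,4).
C(9,4) = 9! / (4! * 5!) = 126.

126


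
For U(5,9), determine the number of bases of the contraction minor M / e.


Contracting e from U(5,9) gives U(4,8).
Bases of U(4,8) = (8 choose 4) = 70.

70


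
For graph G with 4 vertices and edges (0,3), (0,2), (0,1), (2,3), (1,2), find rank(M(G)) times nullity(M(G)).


r(M) = |V| - c = 4 - 1 = 3.
nullity = |E| - r(M) = 5 - 3 = 2.
Product = 3 * 2 = 6.

6


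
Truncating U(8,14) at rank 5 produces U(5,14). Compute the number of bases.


Truncating U(8,14) to rank 5 gives U(5,14).
Bases of U(5,14) are all 5-element subsets of 14 elements.
Number of bases = C(14,5) = 2002.

2002


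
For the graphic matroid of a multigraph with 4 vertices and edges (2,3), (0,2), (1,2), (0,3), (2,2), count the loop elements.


In a graphic matroid, a loop is a self-loop edge (u,u) with rank 0.
Examining all 5 edges for self-loops...
Self-loops found: (2,2)
Number of loops = 1.

1


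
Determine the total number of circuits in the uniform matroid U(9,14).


In U(9,14), circuits are the (10)-element subsets.
Any set of 10 elements is dependent, and removing any one element gives
an independent set of size 9, so it is a minimal dependent set.
Number of circuits = C(14,10) = 14! / (10! * 4!) = 1001.

1001


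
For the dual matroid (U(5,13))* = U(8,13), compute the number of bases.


The dual of U(r,n) is U(n-r, n) = U(8,13).
Bases of U(8,13) are all (8)-element subsets.
|B(M*)| = C(13,8) = 1287.

1287


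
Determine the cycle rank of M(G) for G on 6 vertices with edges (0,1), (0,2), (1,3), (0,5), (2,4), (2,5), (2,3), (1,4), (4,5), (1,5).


Cycle rank (nullity) = |E| - r(M) = |E| - (|V| - c).
|E| = 10, |V| = 6, c = 1.
Nullity = 10 - (6 - 1) = 10 - 5 = 5.

5


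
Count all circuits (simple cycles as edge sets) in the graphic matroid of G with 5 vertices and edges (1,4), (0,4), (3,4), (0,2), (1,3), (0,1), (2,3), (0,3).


A circuit in a graphic matroid = edge set of a simple cycle.
G has 5 vertices and 8 edges.
Enumerating all minimal edge subsets forming cycles...
Total circuits found: 12.

12


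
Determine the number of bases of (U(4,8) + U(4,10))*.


(M1+M2)* = M1* + M2*.
M1* = U(4,8), bases: C(8,4) = 70.
M2* = U(6,10), bases: C(10,6) = 210.
|B(M*)| = 70 * 210 = 14700.

14700


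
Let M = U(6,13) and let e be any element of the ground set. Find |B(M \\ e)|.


Deleting e from U(6,13) gives U(6,12) since n > r.
Bases of U(6,12) = (12 choose 6) = 924.

924


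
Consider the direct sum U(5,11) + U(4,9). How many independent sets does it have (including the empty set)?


For a direct sum, |I(M1+M2)| = |I(M1)| * |I(M2)|.
|I(U(5,11))| = sum C(11,k) for k=0..5 = 1024.
|I(U(4,9))| = sum C(9,k) for k=0..4 = 256.
Total = 1024 * 256 = 262144.

262144


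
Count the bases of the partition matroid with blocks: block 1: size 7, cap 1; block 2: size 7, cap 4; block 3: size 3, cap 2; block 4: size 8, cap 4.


A basis picks exactly ci elements from block i.
Number of bases = product of C(|Si|, ci).
= C(7,1) * C(7,4) * C(3,2) * C(8,4)
= 7 * 35 * 3 * 70
= 51450.

51450


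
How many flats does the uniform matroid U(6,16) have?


Flats of U(6,16): every subset of size < 6 is a flat, plus E itself.
Count = C(16,0) + C(16,1) + C(16,2) + C(16,3) + C(16,4) + C(16,5) + 1
     = 1 + 16 + 120 + 560 + 1820 + 4368 + 1
     = 6886.

6886


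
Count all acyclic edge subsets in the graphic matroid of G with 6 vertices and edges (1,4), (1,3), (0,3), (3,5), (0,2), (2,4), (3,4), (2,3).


An independent set in a graphic matroid is an acyclic edge subset.
G has 6 vertices and 8 edges.
Enumerate all 2^8 = 256 subsets, checking for acyclicity.
Total independent sets = 164.

164


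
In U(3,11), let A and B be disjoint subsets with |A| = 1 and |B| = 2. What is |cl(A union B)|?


|A union B| = 1 + 2 = 3 (disjoint).
In U(3,11), cl(S) = S if |S| < 3, else cl(S) = E.
Since 3 >= 3, cl(A union B) = E.
|cl(A union B)| = 11.

11


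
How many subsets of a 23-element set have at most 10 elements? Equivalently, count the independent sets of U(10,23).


Independent sets of U(10,23) are all subsets of size <= 10.
Count = (23 choose 0) + (23 choose 1) + (23 choose 2) + (23 choose 3) + (23 choose 4) + (23 choose 5) + (23 choose 6) + (23 choose 7) + (23 choose 8) + (23 choose 9) + (23 choose 10)
     = 1 + 23 + 253 + 1771 + 8855 + 33649 + 100947 + 245157 + 490314 + 817190 + 1144066
     = 2842226.

2842226


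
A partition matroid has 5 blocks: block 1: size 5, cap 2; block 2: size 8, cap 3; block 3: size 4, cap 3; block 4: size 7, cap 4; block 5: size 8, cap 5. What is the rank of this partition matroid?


Rank of a partition matroid = sum of min(|Si|, ci) for each block.
= min(5,2) + min(8,3) + min(4,3) + min(7,4) + min(8,5)
= 2 + 3 + 3 + 4 + 5
= 17.

17


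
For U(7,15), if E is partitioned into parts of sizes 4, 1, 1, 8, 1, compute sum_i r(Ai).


r(Ai) = min(|Ai|, 7) for each part.
Sum = min(4,7) + min(1,7) + min(1,7) + min(8,7) + min(1,7)
    = 4 + 1 + 1 + 7 + 1
    = 14.

14


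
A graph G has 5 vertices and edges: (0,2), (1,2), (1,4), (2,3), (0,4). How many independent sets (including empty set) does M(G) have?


An independent set in a graphic matroid is an acyclic edge subset.
G has 5 vertices and 5 edges.
Enumerate all 2^5 = 32 subsets, checking for acyclicity.
Total independent sets = 30.

30


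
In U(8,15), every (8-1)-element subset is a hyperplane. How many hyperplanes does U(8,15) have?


Hyperplanes of U(8,15) are flats of rank 7.
In a uniform matroid, these are exactly the (7)-element subsets.
Count = C(15,7) = 15! / (7! * 8!) = 6435.

6435


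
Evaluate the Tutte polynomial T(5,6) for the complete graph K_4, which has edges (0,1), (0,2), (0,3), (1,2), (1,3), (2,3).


T(K_4; x,y) = x^3 + 3x^2 + 4xy + 2x + y^3 + 3y^2 + 2y.
Substituting x=5, y=6:
= 125 + 75 + 120 + 10 + 216 + 108 + 12
= 666.

666


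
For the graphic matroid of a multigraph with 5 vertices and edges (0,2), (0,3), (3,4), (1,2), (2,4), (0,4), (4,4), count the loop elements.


In a graphic matroid, a loop is a self-loop edge (u,u) with rank 0.
Examining all 7 edges for self-loops...
Self-loops found: (4,4)
Number of loops = 1.

1


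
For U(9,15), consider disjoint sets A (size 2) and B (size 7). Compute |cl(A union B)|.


|A union B| = 2 + 7 = 9 (disjoint).
In U(9,15), cl(S) = S if |S| < 9, else cl(S) = E.
Since 9 >= 9, cl(A union B) = E.
|cl(A union B)| = 15.

15


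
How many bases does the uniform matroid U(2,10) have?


Bases of U(2,10) are all 2-element subsets of the 10-element ground set.
Number of bases = C(10,2).
C(10,2) = 10! / (2! * 8!) = 45.

45


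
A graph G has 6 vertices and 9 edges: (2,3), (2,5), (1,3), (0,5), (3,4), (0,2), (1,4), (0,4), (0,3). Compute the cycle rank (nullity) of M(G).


Cycle rank (nullity) = |E| - r(M) = |E| - (|V| - c).
|E| = 9, |V| = 6, c = 1.
Nullity = 9 - (6 - 1) = 9 - 5 = 4.

4


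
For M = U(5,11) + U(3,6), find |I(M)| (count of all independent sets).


For a direct sum, |I(M1+M2)| = |I(M1)| * |I(M2)|.
|I(U(5,11))| = sum C(11,k) for k=0..5 = 1024.
|I(U(3,6))| = sum C(6,k) for k=0..3 = 42.
Total = 1024 * 42 = 43008.

43008


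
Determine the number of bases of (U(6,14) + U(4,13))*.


(M1+M2)* = M1* + M2*.
M1* = U(8,14), bases: C(14,8) = 3003.
M2* = U(9,13), bases: C(13,9) = 715.
|B(M*)| = 3003 * 715 = 2147145.

2147145


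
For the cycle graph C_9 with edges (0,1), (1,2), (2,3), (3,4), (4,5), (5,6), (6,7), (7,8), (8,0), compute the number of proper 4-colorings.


P(C_9, k) = (k-1)^9 + (-1)^9*(k-1).
P(4) = (3)^9 - 3
= 19683 - 3 = 19680.

19680


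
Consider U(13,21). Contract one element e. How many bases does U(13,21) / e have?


Contracting e from U(13,21) gives U(12,20).
Bases of U(12,20) = C(20,12) = 20! / (12! * 8!) = 125970.

125970


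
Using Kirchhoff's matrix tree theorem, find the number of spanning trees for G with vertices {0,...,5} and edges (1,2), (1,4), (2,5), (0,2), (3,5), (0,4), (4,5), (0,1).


By Kirchhoff's matrix tree theorem, the number of spanning trees equals
the determinant of any cofactor of the Laplacian matrix L.
G has 6 vertices and 8 edges.
Computing the (5 x 5) cofactor determinant gives 24.

24


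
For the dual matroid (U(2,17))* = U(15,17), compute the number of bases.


The dual of U(r,n) is U(n-r, n) = U(15,17).
Bases of U(15,17) are all (15)-element subsets.
|B(M*)| = C(17,15) = 136.

136


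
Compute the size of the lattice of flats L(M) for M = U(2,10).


Flats of U(2,10): every subset of size < 2 is a flat, plus E itself.
Count = (10 choose 0) + (10 choose 1) + 1
     = 1 + 10 + 1
     = 12.

12


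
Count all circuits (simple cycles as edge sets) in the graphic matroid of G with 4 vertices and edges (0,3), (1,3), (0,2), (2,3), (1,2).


A circuit in a graphic matroid = edge set of a simple cycle.
G has 4 vertices and 5 edges.
Enumerating all minimal edge subsets forming cycles...
Total circuits found: 3.

3


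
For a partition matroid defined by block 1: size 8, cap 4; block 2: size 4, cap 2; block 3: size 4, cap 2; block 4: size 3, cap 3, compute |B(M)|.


A basis picks exactly ci elements from block i.
Number of bases = product of C(|Si|, ci).
= C(8,4) * C(4,2) * C(4,2) * C(3,3)
= 70 * 6 * 6 * 1
= 2520.

2520


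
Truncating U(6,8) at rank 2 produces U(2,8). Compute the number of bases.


Truncating U(6,8) to rank 2 gives U(2,8).
Bases of U(2,8) are all 2-element subsets of 8 elements.
Number of bases = C(8,2) = (8 * 7) / (1 * 2) = 28.

28


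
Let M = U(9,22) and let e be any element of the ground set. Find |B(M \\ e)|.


Deleting e from U(9,22) gives U(9,21) since n > r.
Bases of U(9,21) = C(21,9) = 293930.

293930


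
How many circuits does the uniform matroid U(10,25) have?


In U(10,25), circuits are the (11)-element subsets.
Any set of 11 elements is dependent, and removing any one element gives
an independent set of size 10, so it is a minimal dependent set.
Number of circuits = C(25,11) = 25! / (11! * 14!) = 4457400.

4457400


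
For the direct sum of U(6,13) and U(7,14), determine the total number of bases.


Bases of a direct sum M1 + M2: |B| = |B(M1)| * |B(M2)|.
|B(U(6,13))| = C(13,6) = 1716.
|B(U(7,14))| = C(14,7) = 3432.
Total bases = 1716 * 3432 = 5889312.

5889312


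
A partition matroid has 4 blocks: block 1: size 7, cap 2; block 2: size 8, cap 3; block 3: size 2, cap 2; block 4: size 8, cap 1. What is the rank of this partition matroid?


Rank of a partition matroid = sum of min(|Si|, ci) for each block.
= min(7,2) + min(8,3) + min(2,2) + min(8,1)
= 2 + 3 + 2 + 1
= 8.

8


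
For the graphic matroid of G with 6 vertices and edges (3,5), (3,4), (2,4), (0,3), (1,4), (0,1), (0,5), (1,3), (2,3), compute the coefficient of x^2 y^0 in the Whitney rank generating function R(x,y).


R(x,y) = sum over A in 2^E of x^(r(E)-r(A)) * y^(|A|-r(A)).
G has 6 vertices, 9 edges. r(E) = 5.
Enumerate all 2^9 = 512 subsets.
Count subsets with r(E)-r(A)=2 and |A|-r(A)=0: 80.

80


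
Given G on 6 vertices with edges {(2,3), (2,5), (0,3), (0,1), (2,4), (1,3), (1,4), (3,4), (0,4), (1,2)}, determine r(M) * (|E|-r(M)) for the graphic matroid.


r(M) = |V| - c = 6 - 1 = 5.
nullity = |E| - r(M) = 10 - 5 = 5.
Product = 5 * 5 = 25.

25


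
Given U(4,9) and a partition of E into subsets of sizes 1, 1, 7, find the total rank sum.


r(Ai) = min(|Ai|, 4) for each part.
Sum = min(1,4) + min(1,4) + min(7,4)
    = 1 + 1 + 4
    = 6.

6


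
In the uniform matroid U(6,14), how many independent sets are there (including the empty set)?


Independent sets of U(6,14) are all subsets of size <= 6.
Count = C(14,0) + C(14,1) + C(14,2) + C(14,3) + C(14,4) + C(14,5) + C(14,6)
     = 1 + 14 + 91 + 364 + 1001 + 2002 + 3003
     = 6476.

6476


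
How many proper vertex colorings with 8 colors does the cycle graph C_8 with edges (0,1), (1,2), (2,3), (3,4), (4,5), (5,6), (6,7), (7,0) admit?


P(C_8, k) = (k-1)^8 + (-1)^8*(k-1).
P(8) = (7)^8 + 7
= 5764801 + 7 = 5764808.

5764808


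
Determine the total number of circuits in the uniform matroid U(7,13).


In U(7,13), circuits are the (8)-element subsets.
Any set of 8 elements is dependent, and removing any one element gives
an independent set of size 7, so it is a minimal dependent set.
Number of circuits = C(13,8) = 1287.

1287


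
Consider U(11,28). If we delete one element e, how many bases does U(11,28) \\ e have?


Deleting e from U(11,28) gives U(11,27) since n > r.
Bases of U(11,27) = (27 choose 11) = 13037895.

13037895


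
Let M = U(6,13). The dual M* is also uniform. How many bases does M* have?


The dual of U(r,n) is U(n-r, n) = U(7,13).
Bases of U(7,13) are all (7)-element subsets.
|B(M*)| = C(13,7) = 13! / (7! * 6!) = 1716.

1716


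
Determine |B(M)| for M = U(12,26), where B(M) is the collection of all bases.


Bases of U(12,26) are all 12-element subsets of the 26-element ground set.
Number of bases = C(26,12).
C(26,12) = 26! / (12! * 14!) = 9657700.

9657700


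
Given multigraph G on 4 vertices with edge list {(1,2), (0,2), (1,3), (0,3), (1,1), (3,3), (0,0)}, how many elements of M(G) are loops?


In a graphic matroid, a loop is a self-loop edge (u,u) with rank 0.
Examining all 7 edges for self-loops...
Self-loops found: (1,1), (3,3), (0,0)
Number of loops = 3.

3


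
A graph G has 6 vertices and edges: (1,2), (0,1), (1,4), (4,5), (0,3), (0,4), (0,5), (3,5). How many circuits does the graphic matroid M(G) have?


A circuit in a graphic matroid = edge set of a simple cycle.
G has 6 vertices and 8 edges.
Enumerating all minimal edge subsets forming cycles...
Total circuits found: 6.

6


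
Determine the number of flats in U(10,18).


Flats of U(10,18): every subset of size < 10 is a flat, plus E itself.
Count = C(18,0) + C(18,1) + C(18,2) + C(18,3) + C(18,4) + C(18,5) + C(18,6) + C(18,7) + C(18,8) + C(18,9) + 1
     = 1 + 18 + 153 + 816 + 3060 + 8568 + 18564 + 31824 + 43758 + 48620 + 1
     = 155383.

155383


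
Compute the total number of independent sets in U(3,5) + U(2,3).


For a direct sum, |I(M1+M2)| = |I(M1)| * |I(M2)|.
|I(U(3,5))| = sum C(5,k) for k=0..3 = 26.
|I(U(2,3))| = sum C(3,k) for k=0..2 = 7.
Total = 26 * 7 = 182.

182


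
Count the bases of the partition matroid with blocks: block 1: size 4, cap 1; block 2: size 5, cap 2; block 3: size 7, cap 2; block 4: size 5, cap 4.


A basis picks exactly ci elements from block i.
Number of bases = product of C(|Si|, ci).
= C(4,1) * C(5,2) * C(7,2) * C(5,4)
= 4 * 10 * 21 * 5
= 4200.

4200


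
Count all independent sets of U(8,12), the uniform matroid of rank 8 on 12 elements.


Independent sets of U(8,12) are all subsets of size <= 8.
Count = (12 choose 0) + (12 choose 1) + (12 choose 2) + (12 choose 3) + (12 choose 4) + (12 choose 5) + (12 choose 6) + (12 choose 7) + (12 choose 8)
     = 1 + 12 + 66 + 220 + 495 + 792 + 924 + 792 + 495
     = 3797.

3797


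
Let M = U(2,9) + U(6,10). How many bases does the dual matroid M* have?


(M1+M2)* = M1* + M2*.
M1* = U(7,9), bases: C(9,7) = 36.
M2* = U(4,10), bases: C(10,4) = 210.
|B(M*)| = 36 * 210 = 7560.

7560


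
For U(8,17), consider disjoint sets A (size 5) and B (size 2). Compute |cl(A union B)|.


|A union B| = 5 + 2 = 7 (disjoint).
In U(8,17), cl(S) = S if |S| < 8, else cl(S) = E.
Since 7 < 8, cl(A union B) = A union B.
|cl(A union B)| = 7.

7


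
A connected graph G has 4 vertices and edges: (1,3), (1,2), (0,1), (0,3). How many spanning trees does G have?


By Kirchhoff's matrix tree theorem, the number of spanning trees equals
the determinant of any cofactor of the Laplacian matrix L.
G has 4 vertices and 4 edges.
Computing the (3 x 3) cofactor determinant gives 3.

3


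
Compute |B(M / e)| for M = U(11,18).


Contracting e from U(11,18) gives U(10,17).
Bases of U(10,17) = C(17,10) = 17! / (10! * 7!) = 19448.

19448


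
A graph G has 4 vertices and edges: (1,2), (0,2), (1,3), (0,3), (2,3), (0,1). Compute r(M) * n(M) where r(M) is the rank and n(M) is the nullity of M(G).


r(M) = |V| - c = 4 - 1 = 3.
nullity = |E| - r(M) = 6 - 3 = 3.
Product = 3 * 3 = 9.

9


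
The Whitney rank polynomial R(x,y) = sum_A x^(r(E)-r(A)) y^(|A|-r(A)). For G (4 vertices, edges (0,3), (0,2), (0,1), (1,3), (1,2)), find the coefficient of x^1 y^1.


R(x,y) = sum over A in 2^E of x^(r(E)-r(A)) * y^(|A|-r(A)).
G has 4 vertices, 5 edges. r(E) = 3.
Enumerate all 2^5 = 32 subsets.
Count subsets with r(E)-r(A)=1 and |A|-r(A)=1: 2.

2


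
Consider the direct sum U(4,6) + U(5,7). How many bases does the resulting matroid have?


Bases of a direct sum M1 + M2: |B| = |B(M1)| * |B(M2)|.
|B(U(4,6))| = C(6,4) = 15.
|B(U(5,7))| = C(7,5) = 21.
Total bases = 15 * 21 = 315.

315


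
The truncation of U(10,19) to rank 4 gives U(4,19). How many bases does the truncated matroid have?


Truncating U(10,19) to rank 4 gives U(4,19).
Bases of U(4,19) are all 4-element subsets of 19 elements.
Number of bases = C(19,4) = 19! / (4! * 15!) = 3876.

3876


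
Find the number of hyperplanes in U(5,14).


Hyperplanes of U(5,14) are flats of rank 4.
In a uniform matroid, these are exactly the (4)-element subsets.
Count = C(14,4) = (14 * 13 * 12 * 11) / (1 * 2 * 3 * 4) = 1001.

1001


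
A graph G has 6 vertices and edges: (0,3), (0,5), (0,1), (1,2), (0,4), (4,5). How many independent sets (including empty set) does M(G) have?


An independent set in a graphic matroid is an acyclic edge subset.
G has 6 vertices and 6 edges.
Enumerate all 2^6 = 64 subsets, checking for acyclicity.
Total independent sets = 56.

56


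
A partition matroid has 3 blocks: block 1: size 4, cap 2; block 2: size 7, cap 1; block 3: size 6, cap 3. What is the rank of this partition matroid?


Rank of a partition matroid = sum of min(|Si|, ci) for each block.
= min(4,2) + min(7,1) + min(6,3)
= 2 + 1 + 3
= 6.

6


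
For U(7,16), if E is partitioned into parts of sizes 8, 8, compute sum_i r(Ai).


r(Ai) = min(|Ai|, 7) for each part.
Sum = min(8,7) + min(8,7)
    = 7 + 7
    = 14.

14


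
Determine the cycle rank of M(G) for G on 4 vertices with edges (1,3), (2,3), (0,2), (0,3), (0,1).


Cycle rank (nullity) = |E| - r(M) = |E| - (|V| - c).
|E| = 5, |V| = 4, c = 1.
Nullity = 5 - (4 - 1) = 5 - 3 = 2.

2


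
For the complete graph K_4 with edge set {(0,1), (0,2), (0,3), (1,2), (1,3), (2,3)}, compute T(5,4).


T(K_4; x,y) = x^3 + 3x^2 + 4xy + 2x + y^3 + 3y^2 + 2y.
Substituting x=5, y=4:
= 125 + 75 + 80 + 10 + 64 + 48 + 8
= 410.

410


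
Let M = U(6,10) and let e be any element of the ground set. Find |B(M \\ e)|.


Deleting e from U(6,10) gives U(6,9) since n > r.
Bases of U(6,9) = (9 choose 6) = 84.

84


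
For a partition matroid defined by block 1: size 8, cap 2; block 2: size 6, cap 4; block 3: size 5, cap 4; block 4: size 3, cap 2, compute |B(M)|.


A basis picks exactly ci elements from block i.
Number of bases = product of C(|Si|, ci).
= C(8,2) * C(6,4) * C(5,4) * C(3,2)
= 28 * 15 * 5 * 3
= 6300.

6300


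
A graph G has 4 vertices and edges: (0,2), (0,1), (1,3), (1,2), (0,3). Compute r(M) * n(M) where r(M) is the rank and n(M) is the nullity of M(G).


r(M) = |V| - c = 4 - 1 = 3.
nullity = |E| - r(M) = 5 - 3 = 2.
Product = 3 * 2 = 6.

6


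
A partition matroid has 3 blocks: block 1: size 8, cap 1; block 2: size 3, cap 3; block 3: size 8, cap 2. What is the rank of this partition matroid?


Rank of a partition matroid = sum of min(|Si|, ci) for each block.
= min(8,1) + min(3,3) + min(8,2)
= 1 + 3 + 2
= 6.

6


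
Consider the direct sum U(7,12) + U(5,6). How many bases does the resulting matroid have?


Bases of a direct sum M1 + M2: |B| = |B(M1)| * |B(M2)|.
|B(U(7,12))| = C(12,7) = 792.
|B(U(5,6))| = C(6,5) = 6.
Total bases = 792 * 6 = 4752.

4752


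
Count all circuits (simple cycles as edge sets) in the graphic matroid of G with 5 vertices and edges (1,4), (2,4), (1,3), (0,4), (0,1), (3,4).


A circuit in a graphic matroid = edge set of a simple cycle.
G has 5 vertices and 6 edges.
Enumerating all minimal edge subsets forming cycles...
Total circuits found: 3.

3


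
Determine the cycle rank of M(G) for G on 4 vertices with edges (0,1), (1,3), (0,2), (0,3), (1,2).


Cycle rank (nullity) = |E| - r(M) = |E| - (|V| - c).
|E| = 5, |V| = 4, c = 1.
Nullity = 5 - (4 - 1) = 5 - 3 = 2.

2


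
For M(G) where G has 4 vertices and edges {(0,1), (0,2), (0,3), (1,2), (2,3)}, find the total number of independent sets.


An independent set in a graphic matroid is an acyclic edge subset.
G has 4 vertices and 5 edges.
Enumerate all 2^5 = 32 subsets, checking for acyclicity.
Total independent sets = 24.

24


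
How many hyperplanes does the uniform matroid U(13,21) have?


Hyperplanes of U(13,21) are flats of rank 12.
In a uniform matroid, these are exactly the (12)-element subsets.
Count = C(21,12) = 293930.

293930


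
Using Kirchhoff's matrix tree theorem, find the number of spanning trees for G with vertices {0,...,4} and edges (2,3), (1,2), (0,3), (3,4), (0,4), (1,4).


By Kirchhoff's matrix tree theorem, the number of spanning trees equals
the determinant of any cofactor of the Laplacian matrix L.
G has 5 vertices and 6 edges.
Computing the (4 x 4) cofactor determinant gives 11.

11


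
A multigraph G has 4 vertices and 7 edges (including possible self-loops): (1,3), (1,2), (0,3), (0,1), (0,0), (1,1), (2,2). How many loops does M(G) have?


In a graphic matroid, a loop is a self-loop edge (u,u) with rank 0.
Examining all 7 edges for self-loops...
Self-loops found: (0,0), (1,1), (2,2)
Number of loops = 3.

3


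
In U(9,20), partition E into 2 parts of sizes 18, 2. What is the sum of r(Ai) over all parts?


r(Ai) = min(|Ai|, 9) for each part.
Sum = min(18,9) + min(2,9)
    = 9 + 2
    = 11.

11


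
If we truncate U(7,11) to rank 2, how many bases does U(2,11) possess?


Truncating U(7,11) to rank 2 gives U(2,11).
Bases of U(2,11) are all 2-element subsets of 11 elements.
Number of bases = C(11,2) = (11 * 10) / (1 * 2) = 55.

55


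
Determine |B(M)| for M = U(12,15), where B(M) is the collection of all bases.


Bases of U(12,15) are all 12-element subsets of the 15-element ground set.
Number of bases = C(15,12).
C(15,12) = 455.

455


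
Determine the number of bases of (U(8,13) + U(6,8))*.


(M1+M2)* = M1* + M2*.
M1* = U(5,13), bases: C(13,5) = 1287.
M2* = U(2,8), bases: C(8,2) = 28.
|B(M*)| = 1287 * 28 = 36036.

36036


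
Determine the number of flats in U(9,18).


Flats of U(9,18): every subset of size < 9 is a flat, plus E itself.
Count = C(18,0) + C(18,1) + C(18,2) + C(18,3) + C(18,4) + C(18,5) + C(18,6) + C(18,7) + C(18,8) + 1
     = 1 + 18 + 153 + 816 + 3060 + 8568 + 18564 + 31824 + 43758 + 1
     = 106763.

106763


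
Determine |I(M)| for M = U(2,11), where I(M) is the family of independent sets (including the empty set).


Independent sets of U(2,11) are all subsets of size <= 2.
Count = C(11,0) + C(11,1) + C(11,2)
     = 1 + 11 + 55
     = 67.

67


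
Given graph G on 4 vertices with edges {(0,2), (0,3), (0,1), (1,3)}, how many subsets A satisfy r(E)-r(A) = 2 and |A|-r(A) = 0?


R(x,y) = sum over A in 2^E of x^(r(E)-r(A)) * y^(|A|-r(A)).
G has 4 vertices, 4 edges. r(E) = 3.
Enumerate all 2^4 = 16 subsets.
Count subsets with r(E)-r(A)=2 and |A|-r(A)=0: 4.

4


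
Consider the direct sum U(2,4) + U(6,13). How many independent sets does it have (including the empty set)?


For a direct sum, |I(M1+M2)| = |I(M1)| * |I(M2)|.
|I(U(2,4))| = sum C(4,k) for k=0..2 = 11.
|I(U(6,13))| = sum C(13,k) for k=0..6 = 4096.
Total = 11 * 4096 = 45056.

45056


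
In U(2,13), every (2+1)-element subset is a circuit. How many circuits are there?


In U(2,13), circuits are the (3)-element subsets.
Any set of 3 elements is dependent, and removing any one element gives
an independent set of size 2, so it is a minimal dependent set.
Number of circuits = (13 choose 3) = 286.

286


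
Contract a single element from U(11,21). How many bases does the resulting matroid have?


Contracting e from U(11,21) gives U(10,20).
Bases of U(10,20) = (20 choose 10) = 184756.

184756


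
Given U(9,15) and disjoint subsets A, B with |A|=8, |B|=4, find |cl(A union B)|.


|A union B| = 8 + 4 = 12 (disjoint).
In U(9,15), cl(S) = S if |S| < 9, else cl(S) = E.
Since 12 >= 9, cl(A union B) = E.
|cl(A union B)| = 15.

15


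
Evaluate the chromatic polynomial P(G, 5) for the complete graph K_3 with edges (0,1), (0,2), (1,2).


P(K_3, k) = k(k-1)(k-2)...(k-2).
P(5) = (5) * (4) * (3) = 60.

60


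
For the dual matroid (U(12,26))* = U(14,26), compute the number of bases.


The dual of U(r,n) is U(n-r, n) = U(14,26).
Bases of U(14,26) are all (14)-element subsets.
|B(M*)| = C(26,14) = 9657700.

9657700


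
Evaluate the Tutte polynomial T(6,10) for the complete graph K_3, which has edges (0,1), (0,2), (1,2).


T(K_3; x,y) = x^2 + x + y.
T(6,10) = 36 + 6 + 10 = 52.

52


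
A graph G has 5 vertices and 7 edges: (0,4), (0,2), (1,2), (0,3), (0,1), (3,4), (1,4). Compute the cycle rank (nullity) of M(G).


Cycle rank (nullity) = |E| - r(M) = |E| - (|V| - c).
|E| = 7, |V| = 5, c = 1.
Nullity = 7 - (5 - 1) = 7 - 4 = 3.

3


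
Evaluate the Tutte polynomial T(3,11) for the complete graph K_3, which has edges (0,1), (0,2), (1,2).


T(K_3; x,y) = x^2 + x + y.
T(3,11) = 9 + 3 + 11 = 23.

23


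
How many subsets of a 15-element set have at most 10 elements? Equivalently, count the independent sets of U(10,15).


Independent sets of U(10,15) are all subsets of size <= 10.
Count = C(15,0) + C(15,1) + C(15,2) + C(15,3) + C(15,4) + C(15,5) + C(15,6) + C(15,7) + C(15,8) + C(15,9) + C(15,10)
     = 1 + 15 + 105 + 455 + 1365 + 3003 + 5005 + 6435 + 6435 + 5005 + 3003
     = 30827.

30827


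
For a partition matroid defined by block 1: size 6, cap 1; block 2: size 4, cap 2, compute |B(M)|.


A basis picks exactly ci elements from block i.
Number of bases = product of C(|Si|, ci).
= C(6,1) * C(4,2)
= 6 * 6
= 36.

36


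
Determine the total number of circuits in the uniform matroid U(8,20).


In U(8,20), circuits are the (9)-element subsets.
Any set of 9 elements is dependent, and removing any one element gives
an independent set of size 8, so it is a minimal dependent set.
Number of circuits = C(20,9) = 167960.

167960


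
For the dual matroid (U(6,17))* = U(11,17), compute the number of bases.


The dual of U(r,n) is U(n-r, n) = U(11,17).
Bases of U(11,17) are all (11)-element subsets.
|B(M*)| = (17 choose 11) = 12376.

12376


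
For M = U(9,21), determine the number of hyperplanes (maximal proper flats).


Hyperplanes of U(9,21) are flats of rank 8.
In a uniform matroid, these are exactly the (8)-element subsets.
Count = (21 choose 8) = 203490.

203490


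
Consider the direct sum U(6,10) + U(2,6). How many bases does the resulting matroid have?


Bases of a direct sum M1 + M2: |B| = |B(M1)| * |B(M2)|.
|B(U(6,10))| = C(10,6) = 210.
|B(U(2,6))| = C(6,2) = 15.
Total bases = 210 * 15 = 3150.

3150


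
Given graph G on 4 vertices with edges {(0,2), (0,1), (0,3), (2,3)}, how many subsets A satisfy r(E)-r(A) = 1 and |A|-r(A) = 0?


R(x,y) = sum over A in 2^E of x^(r(E)-r(A)) * y^(|A|-r(A)).
G has 4 vertices, 4 edges. r(E) = 3.
Enumerate all 2^4 = 16 subsets.
Count subsets with r(E)-r(A)=1 and |A|-r(A)=0: 6.

6


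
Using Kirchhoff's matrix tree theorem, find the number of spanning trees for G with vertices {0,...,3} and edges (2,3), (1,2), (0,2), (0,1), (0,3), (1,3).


By Kirchhoff's matrix tree theorem, the number of spanning trees equals
the determinant of any cofactor of the Laplacian matrix L.
G has 4 vertices and 6 edges.
Computing the (3 x 3) cofactor determinant gives 16.

16


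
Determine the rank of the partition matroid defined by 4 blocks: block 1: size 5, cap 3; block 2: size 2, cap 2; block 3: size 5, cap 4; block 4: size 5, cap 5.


Rank of a partition matroid = sum of min(|Si|, ci) for each block.
= min(5,3) + min(2,2) + min(5,4) + min(5,5)
= 3 + 2 + 4 + 5
= 14.

14


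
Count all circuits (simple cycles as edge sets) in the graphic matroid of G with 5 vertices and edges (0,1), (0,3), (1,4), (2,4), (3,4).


A circuit in a graphic matroid = edge set of a simple cycle.
G has 5 vertices and 5 edges.
Enumerating all minimal edge subsets forming cycles...
Total circuits found: 1.

1


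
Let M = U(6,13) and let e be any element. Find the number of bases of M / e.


Contracting e from U(6,13) gives U(5,12).
Bases of U(5,12) = C(12,5) = 12! / (5! * 7!) = 792.

792


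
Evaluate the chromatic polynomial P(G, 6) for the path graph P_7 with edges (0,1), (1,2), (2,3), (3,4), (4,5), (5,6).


P(P_7, k) = k * (k-1)^(6).
P(6) = 6 * 5^6 = 6 * 15625 = 93750.

93750


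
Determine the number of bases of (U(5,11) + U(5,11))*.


(M1+M2)* = M1* + M2*.
M1* = U(6,11), bases: C(11,6) = 462.
M2* = U(6,11), bases: C(11,6) = 462.
|B(M*)| = 462 * 462 = 213444.

213444


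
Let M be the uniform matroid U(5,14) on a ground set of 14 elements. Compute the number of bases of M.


Bases of U(5,14) are all 5-element subsets of the 14-element ground set.
Number of bases = C(14,5).
(14 choose 5) = 2002.

2002
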